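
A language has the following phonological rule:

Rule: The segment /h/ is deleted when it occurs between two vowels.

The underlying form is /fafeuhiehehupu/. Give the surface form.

/h/ occurs between vowels /u/ and /i/, so it deletes.
/h/ occurs between vowels /e/ and /e/, so it deletes.
/h/ occurs between vowels /e/ and /u/, so it deletes.
Surface form: [fafeuieeupu].

fafeuieeupu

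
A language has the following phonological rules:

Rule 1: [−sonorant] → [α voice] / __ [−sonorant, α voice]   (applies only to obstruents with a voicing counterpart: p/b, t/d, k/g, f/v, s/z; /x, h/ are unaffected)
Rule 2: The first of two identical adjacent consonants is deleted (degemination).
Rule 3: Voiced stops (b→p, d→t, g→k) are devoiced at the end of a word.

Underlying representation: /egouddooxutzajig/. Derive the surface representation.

Rule 1 (regressive voicing assimilation): /t/ precedes the voiced obstruent /z/, so it voices to [d] by assimilation. /egouddooxutzajig/ → egouddooxudzajig.
Rule 2 (degemination): /dd/ is a geminate; the first /d/ deletes. /egouddooxudzajig/ → egoudooxudzajig.
Rule 3 (final devoicing): /g/ is a voiced stop in word-final position, so it devoices to [k]. /egoudooxudzajig/ → egoudooxudzajik.

egoudooxudzajik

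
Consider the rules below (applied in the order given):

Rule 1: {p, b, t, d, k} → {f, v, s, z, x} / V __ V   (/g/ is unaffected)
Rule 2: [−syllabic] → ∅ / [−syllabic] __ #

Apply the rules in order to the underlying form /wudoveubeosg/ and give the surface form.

wuzoveuveos

Rule 1 (intervocalic spirantization): /d/ is a stop between vowels /u/ and /o/, so it spirantizes to the fricative [z]. /b/ is a stop between vowels /u/ and /e/, so it spirantizes to the fricative [v]. /wudoveubeosg/ → wuzoveuveosg.
Rule 2 (final cluster simplification): /g/ is the second consonant of a word-final cluster /sg/, so it deletes. /wuzoveuveosg/ → wuzoveuveos.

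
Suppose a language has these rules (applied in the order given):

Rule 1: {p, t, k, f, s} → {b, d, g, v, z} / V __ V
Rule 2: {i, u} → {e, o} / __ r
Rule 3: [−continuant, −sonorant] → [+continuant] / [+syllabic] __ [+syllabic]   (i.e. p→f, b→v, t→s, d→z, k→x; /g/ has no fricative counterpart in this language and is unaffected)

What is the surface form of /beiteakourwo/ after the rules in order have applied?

beizeagoorwo

Rule 1 (intervocalic voicing): /t/ is a voiceless obstruent between vowels /i/ and /e/, so it voices to [d]. /k/ is a voiceless obstruent between vowels /a/ and /o/, so it voices to [g]. /beiteakourwo/ → beideagourwo.
Rule 2 (pre-rhotic lowering): /u/ is a high vowel immediately before /r/, so it lowers to [o]. /beideagourwo/ → beideagoorwo.
Rule 3 (intervocalic spirantization): /d/ is a stop between vowels /i/ and /e/, so it spirantizes to the fricative [z]. /beideagoorwo/ → beizeagoorwo.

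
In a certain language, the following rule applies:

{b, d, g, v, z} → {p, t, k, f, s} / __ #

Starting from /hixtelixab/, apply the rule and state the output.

hixtelixap

/b/ is a voiced obstruent in word-final position, so it devoices to [p].
Surface form: [hixtelixap].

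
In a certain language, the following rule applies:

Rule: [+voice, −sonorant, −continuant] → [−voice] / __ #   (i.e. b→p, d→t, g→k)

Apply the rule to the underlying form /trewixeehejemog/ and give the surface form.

/g/ is a voiced stop in word-final position, so it devoices to [k].
Surface form: [trewixeehejemok].

trewixeehejemok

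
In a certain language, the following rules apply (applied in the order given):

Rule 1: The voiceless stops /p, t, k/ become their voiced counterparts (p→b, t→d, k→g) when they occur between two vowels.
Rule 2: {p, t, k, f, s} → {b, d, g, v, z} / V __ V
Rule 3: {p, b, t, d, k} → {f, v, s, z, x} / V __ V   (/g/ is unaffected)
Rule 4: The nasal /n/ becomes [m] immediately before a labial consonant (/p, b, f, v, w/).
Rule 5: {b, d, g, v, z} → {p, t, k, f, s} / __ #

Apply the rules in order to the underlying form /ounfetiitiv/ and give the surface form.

Rule 1 (intervocalic voicing): /t/ is a voiceless stop between vowels /e/ and /i/, so it voices to [d]. /t/ is a voiceless stop between vowels /i/ and /i/, so it voices to [d]. /ounfetiitiv/ → ounfediidiv.
Rule 2 (intervocalic voicing): no segment meets the environment; /ounfediidiv/ is unchanged.
Rule 3 (intervocalic spirantization): /d/ is a stop between vowels /e/ and /i/, so it spirantizes to the fricative [z]. /d/ is a stop between vowels /i/ and /i/, so it spirantizes to the fricative [z]. /ounfediidiv/ → ounfeziiziv.
Rule 4 (nasal place assimilation): /n/ precedes the labial consonant /f/, so it assimilates in place to [m]. /ounfeziiziv/ → oumfeziiziv.
Rule 5 (final devoicing): /v/ is a voiced obstruent in word-final position, so it devoices to [f]. /oumfeziiziv/ → oumfeziizif.

oumfeziizif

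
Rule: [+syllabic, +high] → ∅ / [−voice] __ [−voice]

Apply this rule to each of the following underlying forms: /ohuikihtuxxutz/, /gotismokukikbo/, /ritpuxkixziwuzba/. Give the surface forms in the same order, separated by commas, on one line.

/ohuikihtuxxutz/: /i/ is a high vowel flanked by voiceless consonants /k/ and /h/, so it deletes. /u/ is a high vowel flanked by voiceless consonants /t/ and /x/, so it deletes. /u/ is a high vowel flanked by voiceless consonants /x/ and /t/, so it deletes. → [ohuikhtxxtz].
/gotismokukikbo/: /i/ is a high vowel flanked by voiceless consonants /t/ and /s/, so it deletes. /u/ is a high vowel flanked by voiceless consonants /k/ and /k/, so it deletes. /i/ is a high vowel flanked by voiceless consonants /k/ and /k/, so it deletes. → [gotsmokkkbo].
/ritpuxkixziwuzba/: /u/ is a high vowel flanked by voiceless consonants /p/ and /x/, so it deletes. /i/ is a high vowel flanked by voiceless consonants /k/ and /x/, so it deletes. → [ritpxkxziwuzba].

ohuikhtxxtz, gotsmokkkbo, ritpxkxziwuzba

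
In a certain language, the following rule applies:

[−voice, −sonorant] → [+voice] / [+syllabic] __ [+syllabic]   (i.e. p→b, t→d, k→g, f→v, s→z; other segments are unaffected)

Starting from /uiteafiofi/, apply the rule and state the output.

uideaviovi

/t/ is a voiceless obstruent between vowels /i/ and /e/, so it voices to [d].
/f/ is a voiceless obstruent between vowels /a/ and /i/, so it voices to [v].
/f/ is a voiceless obstruent between vowels /o/ and /i/, so it voices to [v].
Surface form: [uideaviovi].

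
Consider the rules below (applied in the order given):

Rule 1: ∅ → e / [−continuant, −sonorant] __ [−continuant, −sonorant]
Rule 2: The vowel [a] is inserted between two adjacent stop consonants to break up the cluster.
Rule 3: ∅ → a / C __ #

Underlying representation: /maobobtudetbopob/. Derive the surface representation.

maobobetudetebopoba

Rule 1 (stop-cluster e-epenthesis): /b/ and /t/ form a stop–stop cluster, so [e] is inserted between them. /t/ and /b/ form a stop–stop cluster, so [e] is inserted between them. /maobobtudetbopob/ → maobobetudetebopob.
Rule 2 (stop-cluster a-epenthesis): no segment meets the environment; /maobobetudetebopob/ is unchanged.
Rule 3 (final a-epenthesis): the form ends in the consonant /b/, so [a] is inserted word-finally. /maobobetudetebopob/ → maobobetudetebopoba.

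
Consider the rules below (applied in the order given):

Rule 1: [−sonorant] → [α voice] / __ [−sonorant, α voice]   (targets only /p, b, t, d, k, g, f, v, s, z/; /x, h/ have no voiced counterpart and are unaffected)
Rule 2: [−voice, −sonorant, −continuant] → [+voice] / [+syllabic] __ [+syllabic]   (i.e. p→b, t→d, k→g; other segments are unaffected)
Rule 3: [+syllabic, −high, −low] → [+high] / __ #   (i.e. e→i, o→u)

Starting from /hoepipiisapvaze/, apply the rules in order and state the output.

hoebibiisabvazi

Rule 1 (regressive voicing assimilation): /p/ precedes the voiced obstruent /v/, so it voices to [b] by assimilation. /hoepipiisapvaze/ → hoepipiisabvaze.
Rule 2 (intervocalic voicing): /p/ is a voiceless stop between vowels /e/ and /i/, so it voices to [b]. /p/ is a voiceless stop between vowels /i/ and /i/, so it voices to [b]. /hoepipiisabvaze/ → hoebibiisabvaze.
Rule 3 (final vowel raising): /e/ is a mid vowel in word-final position, so it raises to [i]. /hoebibiisabvaze/ → hoebibiisabvazi.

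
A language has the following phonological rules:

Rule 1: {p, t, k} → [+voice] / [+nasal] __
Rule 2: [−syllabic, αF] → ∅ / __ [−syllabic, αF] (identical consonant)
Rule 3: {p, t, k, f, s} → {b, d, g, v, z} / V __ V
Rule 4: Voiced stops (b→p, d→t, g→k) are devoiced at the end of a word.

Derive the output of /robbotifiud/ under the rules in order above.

robodiviut

Rule 1 (post-nasal voicing): no segment meets the environment; /robbotifiud/ is unchanged.
Rule 2 (degemination): /bb/ is a geminate; the first /b/ deletes. /robbotifiud/ → robotifiud.
Rule 3 (intervocalic voicing): /t/ is a voiceless obstruent between vowels /o/ and /i/, so it voices to [d]. /f/ is a voiceless obstruent between vowels /i/ and /i/, so it voices to [v]. /robotifiud/ → robodiviud.
Rule 4 (final devoicing): /d/ is a voiced stop in word-final position, so it devoices to [t]. /robodiviud/ → robodiviut.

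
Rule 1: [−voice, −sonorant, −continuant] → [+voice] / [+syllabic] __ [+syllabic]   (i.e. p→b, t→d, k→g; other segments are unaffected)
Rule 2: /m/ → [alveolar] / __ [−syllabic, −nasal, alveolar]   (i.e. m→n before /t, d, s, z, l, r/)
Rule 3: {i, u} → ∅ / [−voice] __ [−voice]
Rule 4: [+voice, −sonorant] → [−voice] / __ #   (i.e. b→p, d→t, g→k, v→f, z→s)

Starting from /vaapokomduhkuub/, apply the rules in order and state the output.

Rule 1 (intervocalic voicing): /p/ is a voiceless stop between vowels /a/ and /o/, so it voices to [b]. /k/ is a voiceless stop between vowels /o/ and /o/, so it voices to [g]. /vaapokomduhkuub/ → vaabogomduhkuub.
Rule 2 (nasal place assimilation): /m/ precedes the alveolar consonant /d/, so it assimilates in place to [n]. /vaabogomduhkuub/ → vaabogonduhkuub.
Rule 3 (high vowel syncope): no segment meets the environment; /vaabogonduhkuub/ is unchanged.
Rule 4 (final devoicing): /b/ is a voiced obstruent in word-final position, so it devoices to [p]. /vaabogonduhkuub/ → vaabogonduhkuup.

vaabogonduhkuup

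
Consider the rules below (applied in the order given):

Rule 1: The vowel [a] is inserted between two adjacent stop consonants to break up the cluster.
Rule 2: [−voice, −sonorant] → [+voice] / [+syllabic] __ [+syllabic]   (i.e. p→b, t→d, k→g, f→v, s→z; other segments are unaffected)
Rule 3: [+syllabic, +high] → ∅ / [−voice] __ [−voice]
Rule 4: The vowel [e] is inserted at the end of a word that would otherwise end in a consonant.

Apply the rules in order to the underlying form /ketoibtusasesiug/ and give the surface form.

Rule 1 (stop-cluster a-epenthesis): /b/ and /t/ form a stop–stop cluster, so [a] is inserted between them. /ketoibtusasesiug/ → ketoibatusasesiug.
Rule 2 (intervocalic voicing): /t/ is a voiceless obstruent between vowels /e/ and /o/, so it voices to [d]. /t/ is a voiceless obstruent between vowels /a/ and /u/, so it voices to [d]. /s/ is a voiceless obstruent between vowels /u/ and /a/, so it voices to [z]. /s/ is a voiceless obstruent between vowels /a/ and /e/, so it voices to [z]. /s/ is a voiceless obstruent between vowels /e/ and /i/, so it voices to [z]. /ketoibatusasesiug/ → kedoibaduzazeziug.
Rule 3 (high vowel syncope): no segment meets the environment; /kedoibaduzazeziug/ is unchanged.
Rule 4 (final e-epenthesis): the form ends in the consonant /g/, so [e] is inserted word-finally. /kedoibaduzazeziug/ → kedoibaduzazeziuge.

kedoibaduzazeziuge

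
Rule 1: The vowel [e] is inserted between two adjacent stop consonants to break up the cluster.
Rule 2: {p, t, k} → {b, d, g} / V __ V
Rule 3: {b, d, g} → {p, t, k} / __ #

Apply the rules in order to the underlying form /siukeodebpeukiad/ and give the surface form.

siugeodebebeugiat

Rule 1 (stop-cluster e-epenthesis): /b/ and /p/ form a stop–stop cluster, so [e] is inserted between them. /siukeodebpeukiad/ → siukeodebepeukiad.
Rule 2 (intervocalic voicing): /k/ is a voiceless stop between vowels /u/ and /e/, so it voices to [g]. /p/ is a voiceless stop between vowels /e/ and /e/, so it voices to [b]. /k/ is a voiceless stop between vowels /u/ and /i/, so it voices to [g]. /siukeodebepeukiad/ → siugeodebebeugiad.
Rule 3 (final devoicing): /d/ is a voiced stop in word-final position, so it devoices to [t]. /siugeodebebeugiad/ → siugeodebebeugiat.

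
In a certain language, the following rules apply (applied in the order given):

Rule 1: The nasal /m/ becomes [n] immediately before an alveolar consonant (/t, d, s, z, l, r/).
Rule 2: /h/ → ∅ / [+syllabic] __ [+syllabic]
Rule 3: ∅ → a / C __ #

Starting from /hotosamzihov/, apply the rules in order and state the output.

hotosanziova

Rule 1 (nasal place assimilation): /m/ precedes the alveolar consonant /z/, so it assimilates in place to [n]. /hotosamzihov/ → hotosanzihov.
Rule 2 (intervocalic h-deletion): /h/ occurs between vowels /i/ and /o/, so it deletes. /hotosanzihov/ → hotosanziov.
Rule 3 (final a-epenthesis): the form ends in the consonant /v/, so [a] is inserted word-finally. /hotosanziov/ → hotosanziova.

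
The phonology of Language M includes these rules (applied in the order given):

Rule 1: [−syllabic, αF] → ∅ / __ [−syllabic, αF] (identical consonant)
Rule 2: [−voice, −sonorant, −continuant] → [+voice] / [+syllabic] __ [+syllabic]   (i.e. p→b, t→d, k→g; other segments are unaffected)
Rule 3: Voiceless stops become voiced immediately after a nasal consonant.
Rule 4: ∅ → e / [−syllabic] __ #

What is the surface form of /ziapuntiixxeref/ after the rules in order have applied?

ziabundiixerefe

Rule 1 (degemination): /xx/ is a geminate; the first /x/ deletes. /ziapuntiixxeref/ → ziapuntiixeref.
Rule 2 (intervocalic voicing): /p/ is a voiceless stop between vowels /a/ and /u/, so it voices to [b]. /ziapuntiixeref/ → ziabuntiixeref.
Rule 3 (post-nasal voicing): /t/ is a voiceless stop immediately after the nasal /n/, so it voices to [d]. /ziabuntiixeref/ → ziabundiixeref.
Rule 4 (final e-epenthesis): the form ends in the consonant /f/, so [e] is inserted word-finally. /ziabundiixeref/ → ziabundiixerefe.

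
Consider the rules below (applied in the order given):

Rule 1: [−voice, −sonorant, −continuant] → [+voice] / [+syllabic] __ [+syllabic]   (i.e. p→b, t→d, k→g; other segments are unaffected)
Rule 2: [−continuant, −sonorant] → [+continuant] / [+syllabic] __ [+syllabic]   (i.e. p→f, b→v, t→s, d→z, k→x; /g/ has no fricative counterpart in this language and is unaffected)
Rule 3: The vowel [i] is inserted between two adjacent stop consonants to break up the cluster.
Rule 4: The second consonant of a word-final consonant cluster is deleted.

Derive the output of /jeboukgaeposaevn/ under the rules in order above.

jevoukigaevosaev

Rule 1 (intervocalic voicing): /p/ is a voiceless stop between vowels /e/ and /o/, so it voices to [b]. /jeboukgaeposaevn/ → jeboukgaebosaevn.
Rule 2 (intervocalic spirantization): /b/ is a stop between vowels /e/ and /o/, so it spirantizes to the fricative [v]. /b/ is a stop between vowels /e/ and /o/, so it spirantizes to the fricative [v]. /jeboukgaebosaevn/ → jevoukgaevosaevn.
Rule 3 (stop-cluster i-epenthesis): /k/ and /g/ form a stop–stop cluster, so [i] is inserted between them. /jevoukgaevosaevn/ → jevoukigaevosaevn.
Rule 4 (final cluster simplification): /n/ is the second consonant of a word-final cluster /vn/, so it deletes. /jevoukigaevosaevn/ → jevoukigaevosaev.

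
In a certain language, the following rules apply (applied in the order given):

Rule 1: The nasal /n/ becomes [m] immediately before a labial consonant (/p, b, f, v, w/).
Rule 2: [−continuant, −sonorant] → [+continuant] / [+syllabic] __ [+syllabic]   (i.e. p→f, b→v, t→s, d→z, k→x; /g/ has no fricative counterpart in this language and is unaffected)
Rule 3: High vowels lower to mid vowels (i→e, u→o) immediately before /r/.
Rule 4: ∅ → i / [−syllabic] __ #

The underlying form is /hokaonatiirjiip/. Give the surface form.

hoxaonasierjiipi

Rule 1 (nasal place assimilation): no segment meets the environment; /hokaonatiirjiip/ is unchanged.
Rule 2 (intervocalic spirantization): /k/ is a stop between vowels /o/ and /a/, so it spirantizes to the fricative [x]. /t/ is a stop between vowels /a/ and /i/, so it spirantizes to the fricative [s]. /hokaonatiirjiip/ → hoxaonasiirjiip.
Rule 3 (pre-rhotic lowering): /i/ is a high vowel immediately before /r/, so it lowers to [e]. /hoxaonasiirjiip/ → hoxaonasierjiip.
Rule 4 (final i-epenthesis): the form ends in the consonant /p/, so [i] is inserted word-finally. /hoxaonasierjiip/ → hoxaonasierjiipi.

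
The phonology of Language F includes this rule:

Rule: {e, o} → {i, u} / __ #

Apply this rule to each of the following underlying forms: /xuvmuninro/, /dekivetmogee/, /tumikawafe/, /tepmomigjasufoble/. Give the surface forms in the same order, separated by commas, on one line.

/xuvmuninro/: /o/ is a mid vowel in word-final position, so it raises to [u]. → [xuvmuninru].
/dekivetmogee/: /e/ is a mid vowel in word-final position, so it raises to [i]. → [dekivetmogei].
/tumikawafe/: /e/ is a mid vowel in word-final position, so it raises to [i]. → [tumikawafi].
/tepmomigjasufoble/: /e/ is a mid vowel in word-final position, so it raises to [i]. → [tepmomigjasufobli].

xuvmuninru, dekivetmogei, tumikawafi, tepmomigjasufobli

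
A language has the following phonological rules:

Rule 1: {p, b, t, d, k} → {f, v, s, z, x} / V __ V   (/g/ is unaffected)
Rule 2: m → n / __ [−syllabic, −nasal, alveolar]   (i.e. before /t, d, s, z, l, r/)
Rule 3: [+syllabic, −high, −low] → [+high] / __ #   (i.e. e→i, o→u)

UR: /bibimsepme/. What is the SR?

Rule 1 (intervocalic spirantization): /b/ is a stop between vowels /i/ and /i/, so it spirantizes to the fricative [v]. /bibimsepme/ → bivimsepme.
Rule 2 (nasal place assimilation): /m/ precedes the alveolar consonant /s/, so it assimilates in place to [n]. /bivimsepme/ → bivinsepme.
Rule 3 (final vowel raising): /e/ is a mid vowel in word-final position, so it raises to [i]. /bivinsepme/ → bivinsepmi.

bivinsepmi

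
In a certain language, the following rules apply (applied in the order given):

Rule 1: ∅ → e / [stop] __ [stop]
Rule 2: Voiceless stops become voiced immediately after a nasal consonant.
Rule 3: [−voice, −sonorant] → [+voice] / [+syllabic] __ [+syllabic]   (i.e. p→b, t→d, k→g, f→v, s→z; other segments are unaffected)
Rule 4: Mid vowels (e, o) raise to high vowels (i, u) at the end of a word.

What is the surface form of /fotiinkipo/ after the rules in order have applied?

Rule 1 (stop-cluster e-epenthesis): no segment meets the environment; /fotiinkipo/ is unchanged.
Rule 2 (post-nasal voicing): /k/ is a voiceless stop immediately after the nasal /n/, so it voices to [g]. /fotiinkipo/ → fotiingipo.
Rule 3 (intervocalic voicing): /t/ is a voiceless obstruent between vowels /o/ and /i/, so it voices to [d]. /p/ is a voiceless obstruent between vowels /i/ and /o/, so it voices to [b]. /fotiingipo/ → fodiingibo.
Rule 4 (final vowel raising): /o/ is a mid vowel in word-final position, so it raises to [u]. /fodiingibo/ → fodiingibu.

fodiingibu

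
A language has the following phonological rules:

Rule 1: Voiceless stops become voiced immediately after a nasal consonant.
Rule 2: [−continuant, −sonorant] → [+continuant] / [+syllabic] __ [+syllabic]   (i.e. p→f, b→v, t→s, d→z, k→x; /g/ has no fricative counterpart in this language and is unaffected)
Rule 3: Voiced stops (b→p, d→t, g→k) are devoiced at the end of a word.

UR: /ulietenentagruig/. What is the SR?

Rule 1 (post-nasal voicing): /t/ is a voiceless stop immediately after the nasal /n/, so it voices to [d]. /ulietenentagruig/ → ulietenendagruig.
Rule 2 (intervocalic spirantization): /t/ is a stop between vowels /e/ and /e/, so it spirantizes to the fricative [s]. /ulietenendagruig/ → uliesenendagruig.
Rule 3 (final devoicing): /g/ is a voiced stop in word-final position, so it devoices to [k]. /uliesenendagruig/ → uliesenendagruik.

uliesenendagruik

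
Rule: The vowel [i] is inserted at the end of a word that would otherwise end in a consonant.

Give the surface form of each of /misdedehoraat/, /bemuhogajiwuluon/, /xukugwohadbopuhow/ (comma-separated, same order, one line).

misdedehoraati, bemuhogajiwuluoni, xukugwohadbopuhowi

/misdedehoraat/: the form ends in the consonant /t/, so [i] is inserted word-finally. → [misdedehoraati].
/bemuhogajiwuluon/: the form ends in the consonant /n/, so [i] is inserted word-finally. → [bemuhogajiwuluoni].
/xukugwohadbopuhow/: the form ends in the consonant /w/, so [i] is inserted word-finally. → [xukugwohadbopuhowi].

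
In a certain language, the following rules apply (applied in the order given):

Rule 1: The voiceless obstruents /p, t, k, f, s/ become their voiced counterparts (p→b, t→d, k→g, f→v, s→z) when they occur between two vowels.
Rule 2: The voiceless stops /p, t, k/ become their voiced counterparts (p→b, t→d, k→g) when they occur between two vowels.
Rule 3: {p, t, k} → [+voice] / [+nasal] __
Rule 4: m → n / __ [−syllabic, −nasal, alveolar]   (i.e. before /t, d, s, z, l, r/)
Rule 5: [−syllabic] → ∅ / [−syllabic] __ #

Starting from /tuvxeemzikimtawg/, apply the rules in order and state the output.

Rule 1 (intervocalic voicing): /k/ is a voiceless obstruent between vowels /i/ and /i/, so it voices to [g]. /tuvxeemzikimtawg/ → tuvxeemzigimtawg.
Rule 2 (intervocalic voicing): no segment meets the environment; /tuvxeemzigimtawg/ is unchanged.
Rule 3 (post-nasal voicing): /t/ is a voiceless stop immediately after the nasal /m/, so it voices to [d]. /tuvxeemzigimtawg/ → tuvxeemzigimdawg.
Rule 4 (nasal place assimilation): /m/ precedes the alveolar consonant /z/, so it assimilates in place to [n]. /m/ precedes the alveolar consonant /d/, so it assimilates in place to [n]. /tuvxeemzigimdawg/ → tuvxeenzigindawg.
Rule 5 (final cluster simplification): /g/ is the second consonant of a word-final cluster /wg/, so it deletes. /tuvxeenzigindawg/ → tuvxeenzigindaw.

tuvxeenzigindaw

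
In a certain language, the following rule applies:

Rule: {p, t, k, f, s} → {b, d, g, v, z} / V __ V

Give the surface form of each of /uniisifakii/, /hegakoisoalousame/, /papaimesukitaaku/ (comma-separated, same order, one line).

/uniisifakii/: /s/ is a voiceless obstruent between vowels /i/ and /i/, so it voices to [z]. /f/ is a voiceless obstruent between vowels /i/ and /a/, so it voices to [v]. /k/ is a voiceless obstruent between vowels /a/ and /i/, so it voices to [g]. → [uniizivagii].
/hegakoisoalousame/: /k/ is a voiceless obstruent between vowels /a/ and /o/, so it voices to [g]. /s/ is a voiceless obstruent between vowels /i/ and /o/, so it voices to [z]. /s/ is a voiceless obstruent between vowels /u/ and /a/, so it voices to [z]. → [hegagoizoalouzame].
/papaimesukitaaku/: /p/ is a voiceless obstruent between vowels /a/ and /a/, so it voices to [b]. /s/ is a voiceless obstruent between vowels /e/ and /u/, so it voices to [z]. /k/ is a voiceless obstruent between vowels /u/ and /i/, so it voices to [g]. /t/ is a voiceless obstruent between vowels /i/ and /a/, so it voices to [d]. /k/ is a voiceless obstruent between vowels /a/ and /u/, so it voices to [g]. → [pabaimezugidaagu].

uniizivagii, hegagoizoalouzame, pabaimezugidaagu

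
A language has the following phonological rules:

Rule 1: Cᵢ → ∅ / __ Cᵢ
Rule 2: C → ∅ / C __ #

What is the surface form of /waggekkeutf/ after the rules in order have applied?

Rule 1 (degemination): /gg/ is a geminate; the first /g/ deletes. /kk/ is a geminate; the first /k/ deletes. /waggekkeutf/ → wagekeutf.
Rule 2 (final cluster simplification): /f/ is the second consonant of a word-final cluster /tf/, so it deletes. /wagekeutf/ → wagekeut.

wagekeut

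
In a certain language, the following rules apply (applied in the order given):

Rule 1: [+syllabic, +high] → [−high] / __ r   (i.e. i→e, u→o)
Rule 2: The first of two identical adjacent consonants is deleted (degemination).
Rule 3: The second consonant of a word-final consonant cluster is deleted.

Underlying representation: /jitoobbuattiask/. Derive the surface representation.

Rule 1 (pre-rhotic lowering): no segment meets the environment; /jitoobbuattiask/ is unchanged.
Rule 2 (degemination): /bb/ is a geminate; the first /b/ deletes. /tt/ is a geminate; the first /t/ deletes. /jitoobbuattiask/ → jitoobuatiask.
Rule 3 (final cluster simplification): /k/ is the second consonant of a word-final cluster /sk/, so it deletes. /jitoobuatiask/ → jitoobuatias.

jitoobuatias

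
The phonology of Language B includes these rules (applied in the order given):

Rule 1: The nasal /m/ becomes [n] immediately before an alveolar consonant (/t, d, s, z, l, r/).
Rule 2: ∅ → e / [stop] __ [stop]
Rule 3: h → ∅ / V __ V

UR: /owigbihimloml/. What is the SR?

owigebiinlonl

Rule 1 (nasal place assimilation): /m/ precedes the alveolar consonant /l/, so it assimilates in place to [n]. /m/ precedes the alveolar consonant /l/, so it assimilates in place to [n]. /owigbihimloml/ → owigbihinlonl.
Rule 2 (stop-cluster e-epenthesis): /g/ and /b/ form a stop–stop cluster, so [e] is inserted between them. /owigbihinlonl/ → owigebihinlonl.
Rule 3 (intervocalic h-deletion): /h/ occurs between vowels /i/ and /i/, so it deletes. /owigebihinlonl/ → owigebiinlonl.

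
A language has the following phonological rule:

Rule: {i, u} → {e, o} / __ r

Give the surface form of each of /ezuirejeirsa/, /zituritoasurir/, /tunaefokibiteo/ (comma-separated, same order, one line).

/ezuirejeirsa/: /i/ is a high vowel immediately before /r/, so it lowers to [e]. /i/ is a high vowel immediately before /r/, so it lowers to [e]. → [ezuerejeersa].
/zituritoasurir/: /u/ is a high vowel immediately before /r/, so it lowers to [o]. /u/ is a high vowel immediately before /r/, so it lowers to [o]. /i/ is a high vowel immediately before /r/, so it lowers to [e]. → [zitoritoasorer].
/tunaefokibiteo/: the rule's environment is not met; surfaces unchanged as [tunaefokibiteo].

ezuerejeersa, zitoritoasorer, tunaefokibiteo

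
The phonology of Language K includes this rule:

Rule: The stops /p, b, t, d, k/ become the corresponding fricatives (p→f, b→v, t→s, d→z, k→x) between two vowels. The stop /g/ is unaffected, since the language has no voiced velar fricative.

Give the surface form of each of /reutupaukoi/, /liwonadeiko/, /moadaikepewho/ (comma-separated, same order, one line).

reusufauxoi, liwonazeixo, moazaixefewho

/reutupaukoi/: /t/ is a stop between vowels /u/ and /u/, so it spirantizes to the fricative [s]. /p/ is a stop between vowels /u/ and /a/, so it spirantizes to the fricative [f]. /k/ is a stop between vowels /u/ and /o/, so it spirantizes to the fricative [x]. → [reusufauxoi].
/liwonadeiko/: /d/ is a stop between vowels /a/ and /e/, so it spirantizes to the fricative [z]. /k/ is a stop between vowels /i/ and /o/, so it spirantizes to the fricative [x]. → [liwonazeixo].
/moadaikepewho/: /d/ is a stop between vowels /a/ and /a/, so it spirantizes to the fricative [z]. /k/ is a stop between vowels /i/ and /e/, so it spirantizes to the fricative [x]. /p/ is a stop between vowels /e/ and /e/, so it spirantizes to the fricative [f]. → [moazaixefewho].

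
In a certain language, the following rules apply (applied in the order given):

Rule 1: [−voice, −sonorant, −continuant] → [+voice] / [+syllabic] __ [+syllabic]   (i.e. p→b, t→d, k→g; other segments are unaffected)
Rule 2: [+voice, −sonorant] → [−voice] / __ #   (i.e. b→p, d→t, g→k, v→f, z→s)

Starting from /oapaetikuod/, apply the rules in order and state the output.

Rule 1 (intervocalic voicing): /p/ is a voiceless stop between vowels /a/ and /a/, so it voices to [b]. /t/ is a voiceless stop between vowels /e/ and /i/, so it voices to [d]. /k/ is a voiceless stop between vowels /i/ and /u/, so it voices to [g]. /oapaetikuod/ → oabaediguod.
Rule 2 (final devoicing): /d/ is a voiced obstruent in word-final position, so it devoices to [t]. /oabaediguod/ → oabaediguot.

oabaediguot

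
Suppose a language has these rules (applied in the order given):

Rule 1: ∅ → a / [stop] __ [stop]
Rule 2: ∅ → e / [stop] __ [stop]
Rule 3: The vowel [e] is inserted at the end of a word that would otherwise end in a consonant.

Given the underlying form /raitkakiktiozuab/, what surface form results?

Rule 1 (stop-cluster a-epenthesis): /t/ and /k/ form a stop–stop cluster, so [a] is inserted between them. /k/ and /t/ form a stop–stop cluster, so [a] is inserted between them. /raitkakiktiozuab/ → raitakakikatiozuab.
Rule 2 (stop-cluster e-epenthesis): no segment meets the environment; /raitakakikatiozuab/ is unchanged.
Rule 3 (final e-epenthesis): the form ends in the consonant /b/, so [e] is inserted word-finally. /raitakakikatiozuab/ → raitakakikatiozuabe.

raitakakikatiozuabe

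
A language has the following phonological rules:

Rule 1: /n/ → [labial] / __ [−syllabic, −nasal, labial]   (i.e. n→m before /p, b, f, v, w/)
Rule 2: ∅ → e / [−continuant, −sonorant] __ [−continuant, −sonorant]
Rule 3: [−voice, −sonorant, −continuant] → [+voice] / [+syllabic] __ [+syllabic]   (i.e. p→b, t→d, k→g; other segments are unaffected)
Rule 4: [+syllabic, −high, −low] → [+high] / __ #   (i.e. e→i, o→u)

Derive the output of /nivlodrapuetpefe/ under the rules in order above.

Rule 1 (nasal place assimilation): no segment meets the environment; /nivlodrapuetpefe/ is unchanged.
Rule 2 (stop-cluster e-epenthesis): /t/ and /p/ form a stop–stop cluster, so [e] is inserted between them. /nivlodrapuetpefe/ → nivlodrapuetepefe.
Rule 3 (intervocalic voicing): /p/ is a voiceless stop between vowels /a/ and /u/, so it voices to [b]. /t/ is a voiceless stop between vowels /e/ and /e/, so it voices to [d]. /p/ is a voiceless stop between vowels /e/ and /e/, so it voices to [b]. /nivlodrapuetepefe/ → nivlodrabuedebefe.
Rule 4 (final vowel raising): /e/ is a mid vowel in word-final position, so it raises to [i]. /nivlodrabuedebefe/ → nivlodrabuedebefi.

nivlodrabuedebefi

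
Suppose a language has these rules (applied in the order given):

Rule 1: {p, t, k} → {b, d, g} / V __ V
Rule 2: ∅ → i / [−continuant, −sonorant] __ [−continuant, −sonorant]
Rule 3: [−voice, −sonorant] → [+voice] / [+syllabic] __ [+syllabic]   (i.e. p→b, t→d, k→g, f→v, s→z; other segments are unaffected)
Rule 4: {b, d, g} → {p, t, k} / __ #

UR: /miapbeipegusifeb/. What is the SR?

Rule 1 (intervocalic voicing): /p/ is a voiceless stop between vowels /i/ and /e/, so it voices to [b]. /miapbeipegusifeb/ → miapbeibegusifeb.
Rule 2 (stop-cluster i-epenthesis): /p/ and /b/ form a stop–stop cluster, so [i] is inserted between them. /miapbeibegusifeb/ → miapibeibegusifeb.
Rule 3 (intervocalic voicing): /p/ is a voiceless obstruent between vowels /a/ and /i/, so it voices to [b]. /s/ is a voiceless obstruent between vowels /u/ and /i/, so it voices to [z]. /f/ is a voiceless obstruent between vowels /i/ and /e/, so it voices to [v]. /miapibeibegusifeb/ → miabibeibeguziveb.
Rule 4 (final devoicing): /b/ is a voiced stop in word-final position, so it devoices to [p]. /miabibeibeguziveb/ → miabibeibeguzivep.

miabibeibeguzivep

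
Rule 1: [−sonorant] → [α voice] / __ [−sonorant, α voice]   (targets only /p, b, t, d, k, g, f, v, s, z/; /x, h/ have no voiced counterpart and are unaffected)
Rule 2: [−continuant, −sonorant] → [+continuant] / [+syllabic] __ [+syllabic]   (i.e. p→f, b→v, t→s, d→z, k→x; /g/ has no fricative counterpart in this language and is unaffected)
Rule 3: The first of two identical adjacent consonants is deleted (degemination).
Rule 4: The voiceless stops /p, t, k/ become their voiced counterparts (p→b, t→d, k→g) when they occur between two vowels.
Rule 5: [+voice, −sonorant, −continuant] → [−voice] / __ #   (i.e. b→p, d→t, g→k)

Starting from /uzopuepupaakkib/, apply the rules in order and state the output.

Rule 1 (regressive voicing assimilation): no segment meets the environment; /uzopuepupaakkib/ is unchanged.
Rule 2 (intervocalic spirantization): /p/ is a stop between vowels /o/ and /u/, so it spirantizes to the fricative [f]. /p/ is a stop between vowels /e/ and /u/, so it spirantizes to the fricative [f]. /p/ is a stop between vowels /u/ and /a/, so it spirantizes to the fricative [f]. /uzopuepupaakkib/ → uzofuefufaakkib.
Rule 3 (degemination): /kk/ is a geminate; the first /k/ deletes. /uzofuefufaakkib/ → uzofuefufaakib.
Rule 4 (intervocalic voicing): /k/ is a voiceless stop between vowels /a/ and /i/, so it voices to [g]. /uzofuefufaakib/ → uzofuefufaagib.
Rule 5 (final devoicing): /b/ is a voiced stop in word-final position, so it devoices to [p]. /uzofuefufaagib/ → uzofuefufaagip.

uzofuefufaagip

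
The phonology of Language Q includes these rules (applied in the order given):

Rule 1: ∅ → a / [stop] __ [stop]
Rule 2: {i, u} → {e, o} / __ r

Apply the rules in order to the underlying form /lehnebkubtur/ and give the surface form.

lehnebakubator

Rule 1 (stop-cluster a-epenthesis): /b/ and /k/ form a stop–stop cluster, so [a] is inserted between them. /b/ and /t/ form a stop–stop cluster, so [a] is inserted between them. /lehnebkubtur/ → lehnebakubatur.
Rule 2 (pre-rhotic lowering): /u/ is a high vowel immediately before /r/, so it lowers to [o]. /lehnebakubatur/ → lehnebakubator.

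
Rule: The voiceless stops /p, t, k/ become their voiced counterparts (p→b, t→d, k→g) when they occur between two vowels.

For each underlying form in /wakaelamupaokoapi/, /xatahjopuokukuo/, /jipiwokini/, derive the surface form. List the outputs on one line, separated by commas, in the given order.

/wakaelamupaokoapi/: /k/ is a voiceless stop between vowels /a/ and /a/, so it voices to [g]. /p/ is a voiceless stop between vowels /u/ and /a/, so it voices to [b]. /k/ is a voiceless stop between vowels /o/ and /o/, so it voices to [g]. /p/ is a voiceless stop between vowels /a/ and /i/, so it voices to [b]. → [wagaelamubaogoabi].
/xatahjopuokukuo/: /t/ is a voiceless stop between vowels /a/ and /a/, so it voices to [d]. /p/ is a voiceless stop between vowels /o/ and /u/, so it voices to [b]. /k/ is a voiceless stop between vowels /o/ and /u/, so it voices to [g]. /k/ is a voiceless stop between vowels /u/ and /u/, so it voices to [g]. → [xadahjobuoguguo].
/jipiwokini/: /p/ is a voiceless stop between vowels /i/ and /i/, so it voices to [b]. /k/ is a voiceless stop between vowels /o/ and /i/, so it voices to [g]. → [jibiwogini].

wagaelamubaogoabi, xadahjobuoguguo, jibiwogini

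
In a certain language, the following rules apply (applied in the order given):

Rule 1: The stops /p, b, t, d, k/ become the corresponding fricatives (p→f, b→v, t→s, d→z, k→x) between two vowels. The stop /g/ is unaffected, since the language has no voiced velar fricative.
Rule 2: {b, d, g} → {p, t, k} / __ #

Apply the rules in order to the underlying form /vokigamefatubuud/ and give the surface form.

voxigamefasuvuut

Rule 1 (intervocalic spirantization): /k/ is a stop between vowels /o/ and /i/, so it spirantizes to the fricative [x]. /t/ is a stop between vowels /a/ and /u/, so it spirantizes to the fricative [s]. /b/ is a stop between vowels /u/ and /u/, so it spirantizes to the fricative [v]. /vokigamefatubuud/ → voxigamefasuvuud.
Rule 2 (final devoicing): /d/ is a voiced stop in word-final position, so it devoices to [t]. /voxigamefasuvuud/ → voxigamefasuvuut.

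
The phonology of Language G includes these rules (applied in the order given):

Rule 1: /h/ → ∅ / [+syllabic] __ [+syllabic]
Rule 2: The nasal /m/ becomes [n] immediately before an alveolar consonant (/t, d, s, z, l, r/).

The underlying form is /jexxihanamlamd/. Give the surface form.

Rule 1 (intervocalic h-deletion): /h/ occurs between vowels /i/ and /a/, so it deletes. /jexxihanamlamd/ → jexxianamlamd.
Rule 2 (nasal place assimilation): /m/ precedes the alveolar consonant /l/, so it assimilates in place to [n]. /m/ precedes the alveolar consonant /d/, so it assimilates in place to [n]. /jexxianamlamd/ → jexxiananland.

jexxiananland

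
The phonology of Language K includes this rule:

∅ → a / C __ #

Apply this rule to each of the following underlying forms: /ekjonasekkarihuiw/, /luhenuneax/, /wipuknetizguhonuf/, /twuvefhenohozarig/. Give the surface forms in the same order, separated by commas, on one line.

/ekjonasekkarihuiw/: the form ends in the consonant /w/, so [a] is inserted word-finally. → [ekjonasekkarihuiwa].
/luhenuneax/: the form ends in the consonant /x/, so [a] is inserted word-finally. → [luhenuneaxa].
/wipuknetizguhonuf/: the form ends in the consonant /f/, so [a] is inserted word-finally. → [wipuknetizguhonufa].
/twuvefhenohozarig/: the form ends in the consonant /g/, so [a] is inserted word-finally. → [twuvefhenohozariga].

ekjonasekkarihuiwa, luhenuneaxa, wipuknetizguhonufa, twuvefhenohozariga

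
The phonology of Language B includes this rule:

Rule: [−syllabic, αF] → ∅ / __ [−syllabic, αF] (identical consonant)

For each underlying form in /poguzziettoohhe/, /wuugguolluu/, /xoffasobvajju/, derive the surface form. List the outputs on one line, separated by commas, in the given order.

poguzietoohe, wuuguoluu, xofasobvaju

/poguzziettoohhe/: /zz/ is a geminate; the first /z/ deletes. /tt/ is a geminate; the first /t/ deletes. /hh/ is a geminate; the first /h/ deletes. → [poguzietoohe].
/wuugguolluu/: /gg/ is a geminate; the first /g/ deletes. /ll/ is a geminate; the first /l/ deletes. → [wuuguoluu].
/xoffasobvajju/: /ff/ is a geminate; the first /f/ deletes. /jj/ is a geminate; the first /j/ deletes. → [xofasobvaju].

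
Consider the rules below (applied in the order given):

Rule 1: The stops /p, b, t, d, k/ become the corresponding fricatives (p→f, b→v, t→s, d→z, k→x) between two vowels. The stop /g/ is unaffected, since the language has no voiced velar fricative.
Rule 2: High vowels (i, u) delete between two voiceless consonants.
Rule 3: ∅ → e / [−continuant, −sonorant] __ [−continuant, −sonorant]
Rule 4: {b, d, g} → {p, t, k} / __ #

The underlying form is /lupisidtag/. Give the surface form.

Rule 1 (intervocalic spirantization): /p/ is a stop between vowels /u/ and /i/, so it spirantizes to the fricative [f]. /lupisidtag/ → lufisidtag.
Rule 2 (high vowel syncope): /i/ is a high vowel flanked by voiceless consonants /f/ and /s/, so it deletes. /lufisidtag/ → lufsidtag.
Rule 3 (stop-cluster e-epenthesis): /d/ and /t/ form a stop–stop cluster, so [e] is inserted between them. /lufsidtag/ → lufsidetag.
Rule 4 (final devoicing): /g/ is a voiced stop in word-final position, so it devoices to [k]. /lufsidetag/ → lufsidetak.

lufsidetak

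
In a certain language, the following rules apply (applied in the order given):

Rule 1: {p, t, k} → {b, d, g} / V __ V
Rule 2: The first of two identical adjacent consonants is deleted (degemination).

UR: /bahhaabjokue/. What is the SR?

bahaabjogue

Rule 1 (intervocalic voicing): /k/ is a voiceless stop between vowels /o/ and /u/, so it voices to [g]. /bahhaabjokue/ → bahhaabjogue.
Rule 2 (degemination): /hh/ is a geminate; the first /h/ deletes. /bahhaabjogue/ → bahaabjogue.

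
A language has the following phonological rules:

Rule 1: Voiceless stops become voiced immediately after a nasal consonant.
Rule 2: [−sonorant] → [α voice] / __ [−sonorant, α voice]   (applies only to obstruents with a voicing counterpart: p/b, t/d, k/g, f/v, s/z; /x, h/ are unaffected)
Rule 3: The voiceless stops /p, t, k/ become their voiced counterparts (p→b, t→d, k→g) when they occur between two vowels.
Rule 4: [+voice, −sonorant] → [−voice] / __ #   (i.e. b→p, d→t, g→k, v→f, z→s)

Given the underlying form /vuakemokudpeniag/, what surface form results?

vuagemogutpeniak

Rule 1 (post-nasal voicing): no segment meets the environment; /vuakemokudpeniag/ is unchanged.
Rule 2 (regressive voicing assimilation): /d/ precedes the voiceless obstruent /p/, so it devoices to [t] by assimilation. /vuakemokudpeniag/ → vuakemokutpeniag.
Rule 3 (intervocalic voicing): /k/ is a voiceless stop between vowels /a/ and /e/, so it voices to [g]. /k/ is a voiceless stop between vowels /o/ and /u/, so it voices to [g]. /vuakemokutpeniag/ → vuagemogutpeniag.
Rule 4 (final devoicing): /g/ is a voiced obstruent in word-final position, so it devoices to [k]. /vuagemogutpeniag/ → vuagemogutpeniak.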